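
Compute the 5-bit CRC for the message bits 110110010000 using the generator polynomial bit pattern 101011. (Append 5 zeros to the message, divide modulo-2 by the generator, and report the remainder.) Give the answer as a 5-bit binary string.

Append 5 zeros: 11011001000000000. Divide by 101011 (XOR where the leading bit is 1):
  pos 0: 110110 XOR 101011 = 011101
  pos 1: 111010 XOR 101011 = 010001
  pos 2: 100011 XOR 101011 = 001000
  pos 4: 100000 XOR 101011 = 001011
  pos 6: 101100 XOR 101011 = 000111
  pos 9: 111000 XOR 101011 = 010011
  pos 10: 100110 XOR 101011 = 001101
Remainder (last 5 bits) = 11010. This is the CRC / FCS.

11010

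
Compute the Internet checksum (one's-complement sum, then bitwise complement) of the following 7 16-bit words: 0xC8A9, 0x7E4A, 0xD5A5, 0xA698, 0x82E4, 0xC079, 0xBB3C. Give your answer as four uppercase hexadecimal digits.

3E32

One's-complement addition (fold any carry out of bit 15 back into bit 0):
  0xC8A9 + 0x7E4A = 0x146F3 → wrap carry → 0x46F4
  0x46F4 + 0xD5A5 = 0x11C99 → wrap carry → 0x1C9A
  0x1C9A + 0xA698 = 0x0C332
  0xC332 + 0x82E4 = 0x14616 → wrap carry → 0x4617
  0x4617 + 0xC079 = 0x10690 → wrap carry → 0x0691
  0x0691 + 0xBB3C = 0x0C1CD
One's-complement sum = 0xC1CD.
Checksum = ~0xC1CD & 0xFFFF = 0x3E32.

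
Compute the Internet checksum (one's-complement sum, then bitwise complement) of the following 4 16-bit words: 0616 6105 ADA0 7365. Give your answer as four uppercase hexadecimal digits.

77DE

One's-complement addition (fold any carry out of bit 15 back into bit 0):
  0x0616 + 0x6105 = 0x0671B
  0x671B + 0xADA0 = 0x114BB → wrap carry → 0x14BC
  0x14BC + 0x7365 = 0x08821
One's-complement sum = 0x8821.
Checksum = ~0x8821 & 0xFFFF = 0x77DE.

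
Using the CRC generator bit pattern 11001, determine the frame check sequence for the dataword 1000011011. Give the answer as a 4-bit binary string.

1101

Append 4 zeros: 10000110110000. Divide by 11001 (XOR where the leading bit is 1):
  pos 0: 10000 XOR 11001 = 01001
  pos 1: 10011 XOR 11001 = 01010
  pos 2: 10101 XOR 11001 = 01100
  pos 3: 11000 XOR 11001 = 00001
  pos 7: 11100 XOR 11001 = 00101
  pos 9: 10100 XOR 11001 = 01101
Remainder (last 4 bits) = 1101. This is the CRC / FCS.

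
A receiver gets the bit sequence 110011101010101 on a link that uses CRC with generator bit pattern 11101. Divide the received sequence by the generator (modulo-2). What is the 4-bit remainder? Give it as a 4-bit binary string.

Modulo-2 division of 110011101010101 by 11101:
  pos 0: 11001 XOR 11101 = 00100
  pos 2: 10011 XOR 11101 = 01110
  pos 3: 11100 XOR 11101 = 00001
  pos 7: 11010 XOR 11101 = 00111
  pos 9: 11110 XOR 11101 = 00011
Remainder = 0111 (nonzero — an error is detected).

0111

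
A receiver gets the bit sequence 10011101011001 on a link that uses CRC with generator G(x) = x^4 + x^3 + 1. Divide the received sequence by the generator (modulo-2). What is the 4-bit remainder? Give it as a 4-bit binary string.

1000

Modulo-2 division of 10011101011001 by 11001:
  pos 0: 10011 XOR 11001 = 01010
  pos 1: 10101 XOR 11001 = 01100
  pos 2: 11000 XOR 11001 = 00001
  pos 6: 11011 XOR 11001 = 00010
  pos 9: 10001 XOR 11001 = 01000
Remainder = 1000 (nonzero — an error is detected).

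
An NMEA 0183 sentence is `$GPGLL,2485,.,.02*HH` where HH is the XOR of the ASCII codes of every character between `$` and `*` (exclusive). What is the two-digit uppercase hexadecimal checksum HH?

XOR the ASCII codes of the payload characters:
  'G' = 0x47 → acc = 0x47
  'P' = 0x50 → acc = 0x17
  'G' = 0x47 → acc = 0x50
  'L' = 0x4C → acc = 0x1C
  'L' = 0x4C → acc = 0x50
  ',' = 0x2C → acc = 0x7C
  '2' = 0x32 → acc = 0x4E
  '4' = 0x34 → acc = 0x7A
  '8' = 0x38 → acc = 0x42
  '5' = 0x35 → acc = 0x77
  ',' = 0x2C → acc = 0x5B
  '.' = 0x2E → acc = 0x75
  ',' = 0x2C → acc = 0x59
  '.' = 0x2E → acc = 0x77
  '0' = 0x30 → acc = 0x47
  '2' = 0x32 → acc = 0x75
Checksum = 0x75.

75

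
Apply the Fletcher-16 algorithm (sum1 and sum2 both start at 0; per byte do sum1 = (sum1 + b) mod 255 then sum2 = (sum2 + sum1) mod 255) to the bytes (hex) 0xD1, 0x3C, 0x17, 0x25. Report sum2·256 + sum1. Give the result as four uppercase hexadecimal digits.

4F4A

Running sums (mod 255):
  after byte 0 (0xD1): sum1=209, sum2=209
  after byte 1 (0x3C): sum1=14, sum2=223
  after byte 2 (0x17): sum1=37, sum2=5
  after byte 3 (0x25): sum1=74, sum2=79
Checksum = sum2·256 + sum1 = 79·256 + 74 = 20298 = 0x4F4A.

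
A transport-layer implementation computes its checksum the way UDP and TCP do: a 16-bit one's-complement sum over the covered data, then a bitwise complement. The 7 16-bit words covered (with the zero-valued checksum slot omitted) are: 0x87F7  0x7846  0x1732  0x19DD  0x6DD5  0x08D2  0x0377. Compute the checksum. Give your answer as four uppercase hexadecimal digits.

5494

One's-complement addition (fold any carry out of bit 15 back into bit 0):
  0x87F7 + 0x7846 = 0x1003D → wrap carry → 0x003E
  0x003E + 0x1732 = 0x01770
  0x1770 + 0x19DD = 0x0314D
  0x314D + 0x6DD5 = 0x09F22
  0x9F22 + 0x08D2 = 0x0A7F4
  0xA7F4 + 0x0377 = 0x0AB6B
One's-complement sum = 0xAB6B.
Checksum = ~0xAB6B & 0xFFFF = 0x5494.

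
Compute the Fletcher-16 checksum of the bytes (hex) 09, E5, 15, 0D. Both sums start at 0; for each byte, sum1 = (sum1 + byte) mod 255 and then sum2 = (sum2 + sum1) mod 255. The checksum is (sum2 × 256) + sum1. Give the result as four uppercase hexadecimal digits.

0D11

Running sums (mod 255):
  after byte 0 (09): sum1=9, sum2=9
  after byte 1 (E5): sum1=238, sum2=247
  after byte 2 (15): sum1=4, sum2=251
  after byte 3 (0D): sum1=17, sum2=13
Checksum = sum2·256 + sum1 = 13·256 + 17 = 3345 = 0x0D11.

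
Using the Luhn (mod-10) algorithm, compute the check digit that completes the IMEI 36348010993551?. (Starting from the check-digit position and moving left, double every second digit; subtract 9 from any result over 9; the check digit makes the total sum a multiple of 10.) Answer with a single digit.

Partial digits right→left: 1 5 5 3 9 9 0 1 0 8 4 3 6 3
Double every second digit counting from the check-digit position (so the 1st, 3rd, 5th, ... of the partial from the right).
  doubled (with −9 where >9): 2 1 9 0 0 8 3 → sum 23
  kept as-is: 5 3 9 1 8 3 3 → sum 32
Total = 23 + 32 = 55.
Check digit = (10 − (55 mod 10)) mod 10 = 5.

5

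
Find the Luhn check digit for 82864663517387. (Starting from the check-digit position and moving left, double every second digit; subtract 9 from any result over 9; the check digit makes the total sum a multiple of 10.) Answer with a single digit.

Partial digits right→left: 7 8 3 7 1 5 3 6 6 4 6 8 2 8
Double every second digit counting from the check-digit position (so the 1st, 3rd, 5th, ... of the partial from the right).
  doubled (with −9 where >9): 5 6 2 6 3 3 4 → sum 29
  kept as-is: 8 7 5 6 4 8 8 → sum 46
Total = 29 + 46 = 75.
Check digit = (10 − (75 mod 10)) mod 10 = 5.

5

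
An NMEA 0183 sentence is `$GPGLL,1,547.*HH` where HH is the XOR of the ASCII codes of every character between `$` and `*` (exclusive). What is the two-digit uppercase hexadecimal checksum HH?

XOR the ASCII codes of the payload characters:
  'G' = 0x47 → acc = 0x47
  'P' = 0x50 → acc = 0x17
  'G' = 0x47 → acc = 0x50
  'L' = 0x4C → acc = 0x1C
  'L' = 0x4C → acc = 0x50
  ',' = 0x2C → acc = 0x7C
  '1' = 0x31 → acc = 0x4D
  ',' = 0x2C → acc = 0x61
  '5' = 0x35 → acc = 0x54
  '4' = 0x34 → acc = 0x60
  '7' = 0x37 → acc = 0x57
  '.' = 0x2E → acc = 0x79
Checksum = 0x79.

79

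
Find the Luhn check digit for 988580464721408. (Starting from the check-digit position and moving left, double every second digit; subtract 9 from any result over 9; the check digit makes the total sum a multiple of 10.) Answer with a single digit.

5

Partial digits right→left: 8 0 4 1 2 7 4 6 4 0 8 5 8 8 9
Double every second digit counting from the check-digit position (so the 1st, 3rd, 5th, ... of the partial from the right).
  doubled (with −9 where >9): 7 8 4 8 8 7 7 9 → sum 58
  kept as-is: 0 1 7 6 0 5 8 → sum 27
Total = 58 + 27 = 85.
Check digit = (10 − (85 mod 10)) mod 10 = 5.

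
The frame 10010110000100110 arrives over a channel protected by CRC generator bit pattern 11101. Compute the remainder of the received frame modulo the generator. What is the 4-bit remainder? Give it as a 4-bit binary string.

1110

Modulo-2 division of 10010110000100110 by 11101:
  pos 0: 10010 XOR 11101 = 01111
  pos 1: 11111 XOR 11101 = 00010
  pos 4: 10100 XOR 11101 = 01001
  pos 5: 10010 XOR 11101 = 01111
  pos 6: 11110 XOR 11101 = 00011
  pos 9: 11100 XOR 11101 = 00001
Remainder = 1110 (nonzero — an error is detected).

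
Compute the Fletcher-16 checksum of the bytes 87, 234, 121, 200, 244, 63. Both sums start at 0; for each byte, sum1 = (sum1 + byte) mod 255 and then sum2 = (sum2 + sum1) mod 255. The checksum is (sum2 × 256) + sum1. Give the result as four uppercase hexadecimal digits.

0CB8

Running sums (mod 255):
  after byte 0 (87): sum1=87, sum2=87
  after byte 1 (234): sum1=66, sum2=153
  after byte 2 (121): sum1=187, sum2=85
  after byte 3 (200): sum1=132, sum2=217
  after byte 4 (244): sum1=121, sum2=83
  after byte 5 (63): sum1=184, sum2=12
Checksum = sum2·256 + sum1 = 12·256 + 184 = 3256 = 0x0CB8.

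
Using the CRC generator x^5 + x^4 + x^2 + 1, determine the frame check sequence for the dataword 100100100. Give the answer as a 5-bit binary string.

Append 5 zeros: 10010010000000. Divide by 110101 (XOR where the leading bit is 1):
  pos 0: 100100 XOR 110101 = 010001
  pos 1: 100011 XOR 110101 = 010110
  pos 2: 101100 XOR 110101 = 011001
  pos 3: 110010 XOR 110101 = 000111
  pos 6: 111000 XOR 110101 = 001101
  pos 8: 110100 XOR 110101 = 000001
Remainder (last 5 bits) = 00001. This is the CRC / FCS.

00001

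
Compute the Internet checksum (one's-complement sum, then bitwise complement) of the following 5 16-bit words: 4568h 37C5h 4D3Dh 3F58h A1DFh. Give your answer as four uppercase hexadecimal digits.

One's-complement addition (fold any carry out of bit 15 back into bit 0):
  0x4568 + 0x37C5 = 0x07D2D
  0x7D2D + 0x4D3D = 0x0CA6A
  0xCA6A + 0x3F58 = 0x109C2 → wrap carry → 0x09C3
  0x09C3 + 0xA1DF = 0x0ABA2
One's-complement sum = 0xABA2.
Checksum = ~0xABA2 & 0xFFFF = 0x545D.

545D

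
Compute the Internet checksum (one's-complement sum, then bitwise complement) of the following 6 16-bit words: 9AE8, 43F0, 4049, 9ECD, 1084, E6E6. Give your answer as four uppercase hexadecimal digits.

One's-complement addition (fold any carry out of bit 15 back into bit 0):
  0x9AE8 + 0x43F0 = 0x0DED8
  0xDED8 + 0x4049 = 0x11F21 → wrap carry → 0x1F22
  0x1F22 + 0x9ECD = 0x0BDEF
  0xBDEF + 0x1084 = 0x0CE73
  0xCE73 + 0xE6E6 = 0x1B559 → wrap carry → 0xB55A
One's-complement sum = 0xB55A.
Checksum = ~0xB55A & 0xFFFF = 0x4AA5.

4AA5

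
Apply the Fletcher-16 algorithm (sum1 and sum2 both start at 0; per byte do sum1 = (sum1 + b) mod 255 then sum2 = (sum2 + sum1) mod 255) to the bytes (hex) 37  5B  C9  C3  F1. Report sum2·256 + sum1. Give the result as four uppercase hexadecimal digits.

5812

Running sums (mod 255):
  after byte 0 (37): sum1=55, sum2=55
  after byte 1 (5B): sum1=146, sum2=201
  after byte 2 (C9): sum1=92, sum2=38
  after byte 3 (C3): sum1=32, sum2=70
  after byte 4 (F1): sum1=18, sum2=88
Checksum = sum2·256 + sum1 = 88·256 + 18 = 22546 = 0x5812.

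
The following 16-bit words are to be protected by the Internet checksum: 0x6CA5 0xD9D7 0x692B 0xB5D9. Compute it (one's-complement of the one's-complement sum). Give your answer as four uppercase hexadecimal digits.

One's-complement addition (fold any carry out of bit 15 back into bit 0):
  0x6CA5 + 0xD9D7 = 0x1467C → wrap carry → 0x467D
  0x467D + 0x692B = 0x0AFA8
  0xAFA8 + 0xB5D9 = 0x16581 → wrap carry → 0x6582
One's-complement sum = 0x6582.
Checksum = ~0x6582 & 0xFFFF = 0x9A7D.

9A7D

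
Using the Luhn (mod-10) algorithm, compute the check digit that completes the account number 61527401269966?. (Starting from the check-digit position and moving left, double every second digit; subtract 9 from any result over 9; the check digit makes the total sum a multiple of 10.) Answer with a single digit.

Partial digits right→left: 6 6 9 9 6 2 1 0 4 7 2 5 1 6
Double every second digit counting from the check-digit position (so the 1st, 3rd, 5th, ... of the partial from the right).
  doubled (with −9 where >9): 3 9 3 2 8 4 2 → sum 31
  kept as-is: 6 9 2 0 7 5 6 → sum 35
Total = 31 + 35 = 66.
Check digit = (10 − (66 mod 10)) mod 10 = 4.

4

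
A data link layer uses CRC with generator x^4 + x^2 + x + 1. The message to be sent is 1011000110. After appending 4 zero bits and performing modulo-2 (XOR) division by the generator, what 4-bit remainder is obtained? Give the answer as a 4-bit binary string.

0001

Append 4 zeros: 10110001100000. Divide by 10111 (XOR where the leading bit is 1):
  pos 0: 10110 XOR 10111 = 00001
  pos 4: 10011 XOR 10111 = 00100
  pos 6: 10000 XOR 10111 = 00111
  pos 8: 11100 XOR 10111 = 01011
  pos 9: 10110 XOR 10111 = 00001
Remainder (last 4 bits) = 0001. This is the CRC / FCS.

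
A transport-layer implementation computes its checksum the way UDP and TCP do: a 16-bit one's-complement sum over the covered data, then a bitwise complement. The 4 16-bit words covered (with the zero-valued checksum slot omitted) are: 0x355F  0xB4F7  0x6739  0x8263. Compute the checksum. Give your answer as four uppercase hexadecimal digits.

One's-complement addition (fold any carry out of bit 15 back into bit 0):
  0x355F + 0xB4F7 = 0x0EA56
  0xEA56 + 0x6739 = 0x1518F → wrap carry → 0x5190
  0x5190 + 0x8263 = 0x0D3F3
One's-complement sum = 0xD3F3.
Checksum = ~0xD3F3 & 0xFFFF = 0x2C0C.

2C0C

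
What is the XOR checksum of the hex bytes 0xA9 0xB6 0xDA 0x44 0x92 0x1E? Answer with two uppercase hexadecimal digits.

0D

XOR the bytes together:
  start with 0xA9
  0xA9 ⊕ 0xB6 = 0x1F
  0x1F ⊕ 0xDA = 0xC5
  0xC5 ⊕ 0x44 = 0x81
  0x81 ⊕ 0x92 = 0x13
  0x13 ⊕ 0x1E = 0x0D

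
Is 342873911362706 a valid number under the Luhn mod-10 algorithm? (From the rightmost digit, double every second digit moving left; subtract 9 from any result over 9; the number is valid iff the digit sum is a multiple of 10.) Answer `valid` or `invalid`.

invalid

From the right, keep odd positions and double even positions (subtract 9 from any doubled value over 9):
  doubled (positions 2,4,...): 0 4 6 2 6 7 8 → sum 33
  kept (positions 1,3,...): 6 7 6 1 9 7 2 3 → sum 41
Total = 74.
74 mod 10 = 4, so the number is invalid.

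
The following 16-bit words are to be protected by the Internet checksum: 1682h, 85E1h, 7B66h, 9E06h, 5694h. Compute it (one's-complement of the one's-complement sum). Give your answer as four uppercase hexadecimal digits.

One's-complement addition (fold any carry out of bit 15 back into bit 0):
  0x1682 + 0x85E1 = 0x09C63
  0x9C63 + 0x7B66 = 0x117C9 → wrap carry → 0x17CA
  0x17CA + 0x9E06 = 0x0B5D0
  0xB5D0 + 0x5694 = 0x10C64 → wrap carry → 0x0C65
One's-complement sum = 0x0C65.
Checksum = ~0x0C65 & 0xFFFF = 0xF39A.

F39A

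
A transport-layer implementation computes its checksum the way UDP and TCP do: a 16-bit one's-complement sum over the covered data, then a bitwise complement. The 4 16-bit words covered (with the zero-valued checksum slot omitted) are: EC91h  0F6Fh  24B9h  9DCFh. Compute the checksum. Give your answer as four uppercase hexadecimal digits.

4176

One's-complement addition (fold any carry out of bit 15 back into bit 0):
  0xEC91 + 0x0F6F = 0x0FC00
  0xFC00 + 0x24B9 = 0x120B9 → wrap carry → 0x20BA
  0x20BA + 0x9DCF = 0x0BE89
One's-complement sum = 0xBE89.
Checksum = ~0xBE89 & 0xFFFF = 0x4176.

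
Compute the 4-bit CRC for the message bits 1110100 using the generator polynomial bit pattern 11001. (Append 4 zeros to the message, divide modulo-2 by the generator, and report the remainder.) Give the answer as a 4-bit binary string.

1110

Append 4 zeros: 11101000000. Divide by 11001 (XOR where the leading bit is 1):
  pos 0: 11101 XOR 11001 = 00100
  pos 2: 10000 XOR 11001 = 01001
  pos 3: 10010 XOR 11001 = 01011
  pos 4: 10110 XOR 11001 = 01111
  pos 5: 11110 XOR 11001 = 00111
Remainder (last 4 bits) = 1110. This is the CRC / FCS.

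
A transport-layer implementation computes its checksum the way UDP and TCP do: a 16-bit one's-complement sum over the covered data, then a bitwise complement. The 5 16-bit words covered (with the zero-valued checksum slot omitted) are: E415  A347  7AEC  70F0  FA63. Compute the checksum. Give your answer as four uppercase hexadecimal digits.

9261

One's-complement addition (fold any carry out of bit 15 back into bit 0):
  0xE415 + 0xA347 = 0x1875C → wrap carry → 0x875D
  0x875D + 0x7AEC = 0x10249 → wrap carry → 0x024A
  0x024A + 0x70F0 = 0x0733A
  0x733A + 0xFA63 = 0x16D9D → wrap carry → 0x6D9E
One's-complement sum = 0x6D9E.
Checksum = ~0x6D9E & 0xFFFF = 0x9261.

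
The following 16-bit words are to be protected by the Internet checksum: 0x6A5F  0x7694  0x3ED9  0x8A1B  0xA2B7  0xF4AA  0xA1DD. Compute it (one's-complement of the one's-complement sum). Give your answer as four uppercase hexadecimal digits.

One's-complement addition (fold any carry out of bit 15 back into bit 0):
  0x6A5F + 0x7694 = 0x0E0F3
  0xE0F3 + 0x3ED9 = 0x11FCC → wrap carry → 0x1FCD
  0x1FCD + 0x8A1B = 0x0A9E8
  0xA9E8 + 0xA2B7 = 0x14C9F → wrap carry → 0x4CA0
  0x4CA0 + 0xF4AA = 0x1414A → wrap carry → 0x414B
  0x414B + 0xA1DD = 0x0E328
One's-complement sum = 0xE328.
Checksum = ~0xE328 & 0xFFFF = 0x1CD7.

1CD7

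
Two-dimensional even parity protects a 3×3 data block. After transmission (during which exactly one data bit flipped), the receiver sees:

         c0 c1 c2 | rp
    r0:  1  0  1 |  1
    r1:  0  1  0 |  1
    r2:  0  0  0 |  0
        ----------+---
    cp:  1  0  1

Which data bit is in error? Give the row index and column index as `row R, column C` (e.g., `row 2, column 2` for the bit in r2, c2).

Recompute each row's even parity and compare to rp:
  r0: data parity 0, sent rp 1 → mismatch
  r1: data parity 1, sent rp 1 → ok
  r2: data parity 0, sent rp 0 → ok
Recompute each column's even parity and compare to cp:
  c0: data parity 1, sent cp 1 → ok
  c1: data parity 1, sent cp 0 → mismatch
  c2: data parity 1, sent cp 1 → ok
Exactly one row (r0) and one column (c1) fail → the flipped bit is at their intersection.

row 0, column 1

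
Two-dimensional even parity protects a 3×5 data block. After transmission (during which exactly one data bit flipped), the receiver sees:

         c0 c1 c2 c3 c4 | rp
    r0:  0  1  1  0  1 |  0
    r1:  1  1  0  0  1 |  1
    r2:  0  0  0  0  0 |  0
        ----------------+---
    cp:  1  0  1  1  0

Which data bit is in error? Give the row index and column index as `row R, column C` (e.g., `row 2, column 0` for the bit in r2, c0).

row 0, column 3

Recompute each row's even parity and compare to rp:
  r0: data parity 1, sent rp 0 → mismatch
  r1: data parity 1, sent rp 1 → ok
  r2: data parity 0, sent rp 0 → ok
Recompute each column's even parity and compare to cp:
  c0: data parity 1, sent cp 1 → ok
  c1: data parity 0, sent cp 0 → ok
  c2: data parity 1, sent cp 1 → ok
  c3: data parity 0, sent cp 1 → mismatch
  c4: data parity 0, sent cp 0 → ok
Exactly one row (r0) and one column (c3) fail → the flipped bit is at their intersection.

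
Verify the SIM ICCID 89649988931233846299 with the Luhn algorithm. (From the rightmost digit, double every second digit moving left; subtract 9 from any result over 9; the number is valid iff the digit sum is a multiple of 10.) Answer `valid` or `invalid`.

invalid

From the right, keep odd positions and double even positions (subtract 9 from any doubled value over 9):
  doubled (positions 2,4,...): 9 3 7 6 2 9 7 9 3 7 → sum 62
  kept (positions 1,3,...): 9 2 4 3 2 3 8 9 4 9 → sum 53
Total = 115.
115 mod 10 = 5, so the number is invalid.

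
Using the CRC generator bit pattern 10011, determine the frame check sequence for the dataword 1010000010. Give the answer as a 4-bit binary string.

Append 4 zeros: 10100000100000. Divide by 10011 (XOR where the leading bit is 1):
  pos 0: 10100 XOR 10011 = 00111
  pos 2: 11100 XOR 10011 = 01111
  pos 3: 11110 XOR 10011 = 01101
  pos 4: 11011 XOR 10011 = 01000
  pos 5: 10000 XOR 10011 = 00011
  pos 8: 11000 XOR 10011 = 01011
  pos 9: 10110 XOR 10011 = 00101
Remainder (last 4 bits) = 0101. This is the CRC / FCS.

0101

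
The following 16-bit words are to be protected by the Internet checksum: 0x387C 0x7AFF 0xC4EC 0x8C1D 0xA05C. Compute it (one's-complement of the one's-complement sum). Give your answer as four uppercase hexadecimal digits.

5B1D

One's-complement addition (fold any carry out of bit 15 back into bit 0):
  0x387C + 0x7AFF = 0x0B37B
  0xB37B + 0xC4EC = 0x17867 → wrap carry → 0x7868
  0x7868 + 0x8C1D = 0x10485 → wrap carry → 0x0486
  0x0486 + 0xA05C = 0x0A4E2
One's-complement sum = 0xA4E2.
Checksum = ~0xA4E2 & 0xFFFF = 0x5B1D.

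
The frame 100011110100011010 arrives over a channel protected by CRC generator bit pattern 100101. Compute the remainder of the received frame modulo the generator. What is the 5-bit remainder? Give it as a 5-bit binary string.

00000

Modulo-2 division of 100011110100011010 by 100101:
  pos 0: 100011 XOR 100101 = 000110
  pos 3: 110110 XOR 100101 = 010011
  pos 4: 100111 XOR 100101 = 000010
  pos 8: 100001 XOR 100101 = 000100
  pos 11: 100101 XOR 100101 = 000000
Remainder = 00000 (zero — the frame passes the CRC check).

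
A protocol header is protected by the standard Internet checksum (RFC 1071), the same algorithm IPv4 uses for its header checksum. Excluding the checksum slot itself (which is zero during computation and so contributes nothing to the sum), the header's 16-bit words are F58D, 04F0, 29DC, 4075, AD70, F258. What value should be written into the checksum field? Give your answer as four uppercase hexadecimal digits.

FB66

One's-complement addition (fold any carry out of bit 15 back into bit 0):
  0xF58D + 0x04F0 = 0x0FA7D
  0xFA7D + 0x29DC = 0x12459 → wrap carry → 0x245A
  0x245A + 0x4075 = 0x064CF
  0x64CF + 0xAD70 = 0x1123F → wrap carry → 0x1240
  0x1240 + 0xF258 = 0x10498 → wrap carry → 0x0499
One's-complement sum = 0x0499.
Checksum = ~0x0499 & 0xFFFF = 0xFB66.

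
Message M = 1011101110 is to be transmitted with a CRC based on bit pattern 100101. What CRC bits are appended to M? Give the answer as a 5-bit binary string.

10110

Append 5 zeros: 101110111000000. Divide by 100101 (XOR where the leading bit is 1):
  pos 0: 101110 XOR 100101 = 001011
  pos 2: 101111 XOR 100101 = 001010
  pos 4: 101010 XOR 100101 = 001111
  pos 6: 111100 XOR 100101 = 011001
  pos 7: 110010 XOR 100101 = 010111
  pos 8: 101110 XOR 100101 = 001011
Remainder (last 5 bits) = 10110. This is the CRC / FCS.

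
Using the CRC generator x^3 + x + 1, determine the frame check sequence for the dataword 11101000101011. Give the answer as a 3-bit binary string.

Append 3 zeros: 11101000101011000. Divide by 1011 (XOR where the leading bit is 1):
  pos 0: 1110 XOR 1011 = 0101
  pos 1: 1011 XOR 1011 = 0000
  pos 8: 1010 XOR 1011 = 0001
  pos 11: 1110 XOR 1011 = 0101
  pos 12: 1010 XOR 1011 = 0001
Remainder (last 3 bits) = 010. This is the CRC / FCS.

010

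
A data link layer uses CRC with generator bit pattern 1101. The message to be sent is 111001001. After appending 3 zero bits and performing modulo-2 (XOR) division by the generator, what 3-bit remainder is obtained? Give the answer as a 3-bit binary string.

Append 3 zeros: 111001001000. Divide by 1101 (XOR where the leading bit is 1):
  pos 0: 1110 XOR 1101 = 0011
  pos 2: 1101 XOR 1101 = 0000
  pos 8: 1000 XOR 1101 = 0101
Remainder (last 3 bits) = 101. This is the CRC / FCS.

101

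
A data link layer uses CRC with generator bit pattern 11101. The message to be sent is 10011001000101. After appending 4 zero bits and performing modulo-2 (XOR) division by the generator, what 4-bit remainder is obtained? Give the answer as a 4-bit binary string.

Append 4 zeros: 100110010001010000. Divide by 11101 (XOR where the leading bit is 1):
  pos 0: 10011 XOR 11101 = 01110
  pos 1: 11100 XOR 11101 = 00001
  pos 5: 10100 XOR 11101 = 01001
  pos 6: 10010 XOR 11101 = 01111
  pos 7: 11111 XOR 11101 = 00010
  pos 10: 10010 XOR 11101 = 01111
  pos 11: 11110 XOR 11101 = 00011
Remainder (last 4 bits) = 1100. This is the CRC / FCS.

1100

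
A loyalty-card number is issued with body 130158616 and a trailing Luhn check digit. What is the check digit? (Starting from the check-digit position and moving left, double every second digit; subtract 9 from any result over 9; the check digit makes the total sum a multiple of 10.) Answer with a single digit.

Partial digits right→left: 6 1 6 8 5 1 0 3 1
Double every second digit counting from the check-digit position (so the 1st, 3rd, 5th, ... of the partial from the right).
  doubled (with −9 where >9): 3 3 1 0 2 → sum 9
  kept as-is: 1 8 1 3 → sum 13
Total = 9 + 13 = 22.
Check digit = (10 − (22 mod 10)) mod 10 = 8.

8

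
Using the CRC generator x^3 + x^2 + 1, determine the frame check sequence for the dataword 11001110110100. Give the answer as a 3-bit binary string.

Append 3 zeros: 11001110110100000. Divide by 1101 (XOR where the leading bit is 1):
  pos 0: 1100 XOR 1101 = 0001
  pos 3: 1111 XOR 1101 = 0010
  pos 5: 1001 XOR 1101 = 0100
  pos 6: 1001 XOR 1101 = 0100
  pos 7: 1000 XOR 1101 = 0101
  pos 8: 1011 XOR 1101 = 0110
  pos 9: 1100 XOR 1101 = 0001
  pos 12: 1000 XOR 1101 = 0101
  pos 13: 1010 XOR 1101 = 0111
Remainder (last 3 bits) = 111. This is the CRC / FCS.

111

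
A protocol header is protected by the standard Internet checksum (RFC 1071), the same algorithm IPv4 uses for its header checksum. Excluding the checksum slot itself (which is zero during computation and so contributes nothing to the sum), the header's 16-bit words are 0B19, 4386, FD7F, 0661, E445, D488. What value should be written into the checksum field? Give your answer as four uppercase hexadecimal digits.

One's-complement addition (fold any carry out of bit 15 back into bit 0):
  0x0B19 + 0x4386 = 0x04E9F
  0x4E9F + 0xFD7F = 0x14C1E → wrap carry → 0x4C1F
  0x4C1F + 0x0661 = 0x05280
  0x5280 + 0xE445 = 0x136C5 → wrap carry → 0x36C6
  0x36C6 + 0xD488 = 0x10B4E → wrap carry → 0x0B4F
One's-complement sum = 0x0B4F.
Checksum = ~0x0B4F & 0xFFFF = 0xF4B0.

F4B0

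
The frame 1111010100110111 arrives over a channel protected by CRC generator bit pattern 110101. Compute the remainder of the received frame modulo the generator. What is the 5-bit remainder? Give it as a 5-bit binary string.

11001

Modulo-2 division of 1111010100110111 by 110101:
  pos 0: 111101 XOR 110101 = 001000
  pos 2: 100001 XOR 110101 = 010100
  pos 3: 101000 XOR 110101 = 011101
  pos 4: 111010 XOR 110101 = 001111
  pos 6: 111111 XOR 110101 = 001010
  pos 8: 101001 XOR 110101 = 011100
  pos 9: 111001 XOR 110101 = 001100
Remainder = 11001 (nonzero — an error is detected).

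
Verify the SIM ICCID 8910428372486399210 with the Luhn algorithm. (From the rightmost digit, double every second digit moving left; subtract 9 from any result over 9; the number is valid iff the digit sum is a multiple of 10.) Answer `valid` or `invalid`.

invalid

From the right, keep odd positions and double even positions (subtract 9 from any doubled value over 9):
  doubled (positions 2,4,...): 2 9 6 7 4 6 4 0 9 → sum 47
  kept (positions 1,3,...): 0 2 9 6 4 7 8 4 1 8 → sum 49
Total = 96.
96 mod 10 = 6, so the number is invalid.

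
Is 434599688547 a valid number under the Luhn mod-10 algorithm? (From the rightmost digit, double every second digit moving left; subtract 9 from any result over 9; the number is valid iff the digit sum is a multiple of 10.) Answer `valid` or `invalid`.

From the right, keep odd positions and double even positions (subtract 9 from any doubled value over 9):
  doubled (positions 2,4,...): 8 7 3 9 8 8 → sum 43
  kept (positions 1,3,...): 7 5 8 9 5 3 → sum 37
Total = 80.
80 mod 10 = 0, so the number is valid.

valid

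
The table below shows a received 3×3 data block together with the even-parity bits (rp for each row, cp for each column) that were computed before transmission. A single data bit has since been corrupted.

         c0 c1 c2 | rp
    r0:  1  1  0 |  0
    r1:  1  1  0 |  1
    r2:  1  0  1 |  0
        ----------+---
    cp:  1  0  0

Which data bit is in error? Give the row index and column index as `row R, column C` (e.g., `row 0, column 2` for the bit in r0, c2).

row 1, column 2

Recompute each row's even parity and compare to rp:
  r0: data parity 0, sent rp 0 → ok
  r1: data parity 0, sent rp 1 → mismatch
  r2: data parity 0, sent rp 0 → ok
Recompute each column's even parity and compare to cp:
  c0: data parity 1, sent cp 1 → ok
  c1: data parity 0, sent cp 0 → ok
  c2: data parity 1, sent cp 0 → mismatch
Exactly one row (r1) and one column (c2) fail → the flipped bit is at their intersection.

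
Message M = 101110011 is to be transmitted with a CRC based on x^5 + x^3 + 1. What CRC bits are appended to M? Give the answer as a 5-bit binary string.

01111

Append 5 zeros: 10111001100000. Divide by 101001 (XOR where the leading bit is 1):
  pos 0: 101110 XOR 101001 = 000111
  pos 3: 111011 XOR 101001 = 010010
  pos 4: 100100 XOR 101001 = 001101
  pos 6: 110100 XOR 101001 = 011101
  pos 7: 111010 XOR 101001 = 010011
  pos 8: 100110 XOR 101001 = 001111
Remainder (last 5 bits) = 01111. This is the CRC / FCS.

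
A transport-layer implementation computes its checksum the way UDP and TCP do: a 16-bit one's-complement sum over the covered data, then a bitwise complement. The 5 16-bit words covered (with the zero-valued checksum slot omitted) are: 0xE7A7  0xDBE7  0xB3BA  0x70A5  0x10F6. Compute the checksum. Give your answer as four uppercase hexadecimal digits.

071A

One's-complement addition (fold any carry out of bit 15 back into bit 0):
  0xE7A7 + 0xDBE7 = 0x1C38E → wrap carry → 0xC38F
  0xC38F + 0xB3BA = 0x17749 → wrap carry → 0x774A
  0x774A + 0x70A5 = 0x0E7EF
  0xE7EF + 0x10F6 = 0x0F8E5
One's-complement sum = 0xF8E5.
Checksum = ~0xF8E5 & 0xFFFF = 0x071A.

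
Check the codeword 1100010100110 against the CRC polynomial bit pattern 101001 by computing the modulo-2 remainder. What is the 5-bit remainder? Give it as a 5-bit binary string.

10011

Modulo-2 division of 1100010100110 by 101001:
  pos 0: 110001 XOR 101001 = 011000
  pos 1: 110000 XOR 101001 = 011001
  pos 2: 110011 XOR 101001 = 011010
  pos 3: 110100 XOR 101001 = 011101
  pos 4: 111010 XOR 101001 = 010011
  pos 5: 100111 XOR 101001 = 001110
  pos 7: 111010 XOR 101001 = 010011
Remainder = 10011 (nonzero — an error is detected).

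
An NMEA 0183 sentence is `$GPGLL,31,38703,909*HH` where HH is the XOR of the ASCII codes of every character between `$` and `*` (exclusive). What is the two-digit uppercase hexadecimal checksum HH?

71

XOR the ASCII codes of the payload characters:
  'G' = 0x47 → acc = 0x47
  'P' = 0x50 → acc = 0x17
  'G' = 0x47 → acc = 0x50
  'L' = 0x4C → acc = 0x1C
  'L' = 0x4C → acc = 0x50
  ',' = 0x2C → acc = 0x7C
  '3' = 0x33 → acc = 0x4F
  '1' = 0x31 → acc = 0x7E
  ',' = 0x2C → acc = 0x52
  '3' = 0x33 → acc = 0x61
  '8' = 0x38 → acc = 0x59
  '7' = 0x37 → acc = 0x6E
  '0' = 0x30 → acc = 0x5E
  '3' = 0x33 → acc = 0x6D
  ',' = 0x2C → acc = 0x41
  '9' = 0x39 → acc = 0x78
  '0' = 0x30 → acc = 0x48
  '9' = 0x39 → acc = 0x71
Checksum = 0x71.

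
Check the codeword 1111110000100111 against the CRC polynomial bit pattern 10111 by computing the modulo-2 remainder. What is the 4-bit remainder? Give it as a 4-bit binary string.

0000

Modulo-2 division of 1111110000100111 by 10111:
  pos 0: 11111 XOR 10111 = 01000
  pos 1: 10001 XOR 10111 = 00110
  pos 3: 11000 XOR 10111 = 01111
  pos 4: 11110 XOR 10111 = 01001
  pos 5: 10010 XOR 10111 = 00101
  pos 7: 10110 XOR 10111 = 00001
  pos 11: 10111 XOR 10111 = 00000
Remainder = 0000 (zero — the frame passes the CRC check).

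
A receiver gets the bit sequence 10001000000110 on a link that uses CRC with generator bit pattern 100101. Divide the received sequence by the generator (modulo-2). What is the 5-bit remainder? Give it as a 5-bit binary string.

Modulo-2 division of 10001000000110 by 100101:
  pos 0: 100010 XOR 100101 = 000111
  pos 3: 111000 XOR 100101 = 011101
  pos 4: 111010 XOR 100101 = 011111
  pos 5: 111110 XOR 100101 = 011011
  pos 6: 110111 XOR 100101 = 010010
  pos 7: 100101 XOR 100101 = 000000
Remainder = 00000 (zero — the frame passes the CRC check).

00000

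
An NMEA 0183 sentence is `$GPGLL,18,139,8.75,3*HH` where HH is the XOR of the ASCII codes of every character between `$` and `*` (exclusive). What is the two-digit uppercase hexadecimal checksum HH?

XOR the ASCII codes of the payload characters:
  'G' = 0x47 → acc = 0x47
  'P' = 0x50 → acc = 0x17
  'G' = 0x47 → acc = 0x50
  'L' = 0x4C → acc = 0x1C
  'L' = 0x4C → acc = 0x50
  ',' = 0x2C → acc = 0x7C
  '1' = 0x31 → acc = 0x4D
  '8' = 0x38 → acc = 0x75
  ',' = 0x2C → acc = 0x59
  '1' = 0x31 → acc = 0x68
  '3' = 0x33 → acc = 0x5B
  '9' = 0x39 → acc = 0x62
  ',' = 0x2C → acc = 0x4E
  '8' = 0x38 → acc = 0x76
  '.' = 0x2E → acc = 0x58
  '7' = 0x37 → acc = 0x6F
  '5' = 0x35 → acc = 0x5A
  ',' = 0x2C → acc = 0x76
  '3' = 0x33 → acc = 0x45
Checksum = 0x45.

45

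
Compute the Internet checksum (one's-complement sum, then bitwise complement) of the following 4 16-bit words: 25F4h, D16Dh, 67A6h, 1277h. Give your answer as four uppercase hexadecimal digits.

8E80

One's-complement addition (fold any carry out of bit 15 back into bit 0):
  0x25F4 + 0xD16D = 0x0F761
  0xF761 + 0x67A6 = 0x15F07 → wrap carry → 0x5F08
  0x5F08 + 0x1277 = 0x0717F
One's-complement sum = 0x717F.
Checksum = ~0x717F & 0xFFFF = 0x8E80.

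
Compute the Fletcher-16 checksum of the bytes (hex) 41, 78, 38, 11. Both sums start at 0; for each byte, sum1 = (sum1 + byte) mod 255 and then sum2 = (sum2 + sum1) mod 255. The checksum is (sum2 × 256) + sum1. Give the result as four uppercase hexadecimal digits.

EF03

Running sums (mod 255):
  after byte 0 (41): sum1=65, sum2=65
  after byte 1 (78): sum1=185, sum2=250
  after byte 2 (38): sum1=241, sum2=236
  after byte 3 (11): sum1=3, sum2=239
Checksum = sum2·256 + sum1 = 239·256 + 3 = 61187 = 0xEF03.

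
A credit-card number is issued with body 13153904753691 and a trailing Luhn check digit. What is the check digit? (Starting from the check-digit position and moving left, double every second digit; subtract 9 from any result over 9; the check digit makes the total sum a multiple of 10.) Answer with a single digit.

Partial digits right→left: 1 9 6 3 5 7 4 0 9 3 5 1 3 1
Double every second digit counting from the check-digit position (so the 1st, 3rd, 5th, ... of the partial from the right).
  doubled (with −9 where >9): 2 3 1 8 9 1 6 → sum 30
  kept as-is: 9 3 7 0 3 1 1 → sum 24
Total = 30 + 24 = 54.
Check digit = (10 − (54 mod 10)) mod 10 = 6.

6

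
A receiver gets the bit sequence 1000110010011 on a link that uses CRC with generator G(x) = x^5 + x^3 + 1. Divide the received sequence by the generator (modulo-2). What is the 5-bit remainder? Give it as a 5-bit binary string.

11010

Modulo-2 division of 1000110010011 by 101001:
  pos 0: 100011 XOR 101001 = 001010
  pos 2: 101000 XOR 101001 = 000001
  pos 7: 110011 XOR 101001 = 011010
Remainder = 11010 (nonzero — an error is detected).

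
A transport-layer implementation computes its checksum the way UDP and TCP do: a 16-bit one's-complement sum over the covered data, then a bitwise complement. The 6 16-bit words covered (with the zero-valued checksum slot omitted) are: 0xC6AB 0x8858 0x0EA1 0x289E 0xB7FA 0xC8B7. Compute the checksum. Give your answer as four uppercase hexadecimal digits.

F909

One's-complement addition (fold any carry out of bit 15 back into bit 0):
  0xC6AB + 0x8858 = 0x14F03 → wrap carry → 0x4F04
  0x4F04 + 0x0EA1 = 0x05DA5
  0x5DA5 + 0x289E = 0x08643
  0x8643 + 0xB7FA = 0x13E3D → wrap carry → 0x3E3E
  0x3E3E + 0xC8B7 = 0x106F5 → wrap carry → 0x06F6
One's-complement sum = 0x06F6.
Checksum = ~0x06F6 & 0xFFFF = 0xF909.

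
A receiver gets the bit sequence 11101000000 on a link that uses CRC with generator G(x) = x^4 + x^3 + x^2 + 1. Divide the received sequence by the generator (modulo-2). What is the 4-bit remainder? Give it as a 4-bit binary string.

0000

Modulo-2 division of 11101000000 by 11101:
  pos 0: 11101 XOR 11101 = 00000
Remainder = 0000 (zero — the frame passes the CRC check).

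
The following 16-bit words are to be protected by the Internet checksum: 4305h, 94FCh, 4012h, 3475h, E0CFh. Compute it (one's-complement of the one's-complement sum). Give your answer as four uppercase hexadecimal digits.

One's-complement addition (fold any carry out of bit 15 back into bit 0):
  0x4305 + 0x94FC = 0x0D801
  0xD801 + 0x4012 = 0x11813 → wrap carry → 0x1814
  0x1814 + 0x3475 = 0x04C89
  0x4C89 + 0xE0CF = 0x12D58 → wrap carry → 0x2D59
One's-complement sum = 0x2D59.
Checksum = ~0x2D59 & 0xFFFF = 0xD2A6.

D2A6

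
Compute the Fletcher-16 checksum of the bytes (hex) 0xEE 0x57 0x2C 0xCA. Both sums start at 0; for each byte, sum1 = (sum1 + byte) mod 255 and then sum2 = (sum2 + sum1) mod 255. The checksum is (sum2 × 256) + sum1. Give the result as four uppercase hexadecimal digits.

E43D

Running sums (mod 255):
  after byte 0 (0xEE): sum1=238, sum2=238
  after byte 1 (0x57): sum1=70, sum2=53
  after byte 2 (0x2C): sum1=114, sum2=167
  after byte 3 (0xCA): sum1=61, sum2=228
Checksum = sum2·256 + sum1 = 228·256 + 61 = 58429 = 0xE43D.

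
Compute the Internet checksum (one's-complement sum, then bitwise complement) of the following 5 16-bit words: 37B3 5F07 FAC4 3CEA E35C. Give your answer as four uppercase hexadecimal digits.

4E39

One's-complement addition (fold any carry out of bit 15 back into bit 0):
  0x37B3 + 0x5F07 = 0x096BA
  0x96BA + 0xFAC4 = 0x1917E → wrap carry → 0x917F
  0x917F + 0x3CEA = 0x0CE69
  0xCE69 + 0xE35C = 0x1B1C5 → wrap carry → 0xB1C6
One's-complement sum = 0xB1C6.
Checksum = ~0xB1C6 & 0xFFFF = 0x4E39.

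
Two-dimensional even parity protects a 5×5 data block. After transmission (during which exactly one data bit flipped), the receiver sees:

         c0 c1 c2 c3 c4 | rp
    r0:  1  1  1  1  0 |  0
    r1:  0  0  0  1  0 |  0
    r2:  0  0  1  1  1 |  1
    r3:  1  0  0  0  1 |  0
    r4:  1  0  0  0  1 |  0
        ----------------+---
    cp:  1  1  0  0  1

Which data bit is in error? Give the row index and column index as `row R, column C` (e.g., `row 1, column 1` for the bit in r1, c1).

Recompute each row's even parity and compare to rp:
  r0: data parity 0, sent rp 0 → ok
  r1: data parity 1, sent rp 0 → mismatch
  r2: data parity 1, sent rp 1 → ok
  r3: data parity 0, sent rp 0 → ok
  r4: data parity 0, sent rp 0 → ok
Recompute each column's even parity and compare to cp:
  c0: data parity 1, sent cp 1 → ok
  c1: data parity 1, sent cp 1 → ok
  c2: data parity 0, sent cp 0 → ok
  c3: data parity 1, sent cp 0 → mismatch
  c4: data parity 1, sent cp 1 → ok
Exactly one row (r1) and one column (c3) fail → the flipped bit is at their intersection.

row 1, column 3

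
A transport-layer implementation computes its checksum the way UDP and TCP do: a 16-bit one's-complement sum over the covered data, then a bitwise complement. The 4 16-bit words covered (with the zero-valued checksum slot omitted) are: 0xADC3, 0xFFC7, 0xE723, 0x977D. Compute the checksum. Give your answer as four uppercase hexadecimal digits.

One's-complement addition (fold any carry out of bit 15 back into bit 0):
  0xADC3 + 0xFFC7 = 0x1AD8A → wrap carry → 0xAD8B
  0xAD8B + 0xE723 = 0x194AE → wrap carry → 0x94AF
  0x94AF + 0x977D = 0x12C2C → wrap carry → 0x2C2D
One's-complement sum = 0x2C2D.
Checksum = ~0x2C2D & 0xFFFF = 0xD3D2.

D3D2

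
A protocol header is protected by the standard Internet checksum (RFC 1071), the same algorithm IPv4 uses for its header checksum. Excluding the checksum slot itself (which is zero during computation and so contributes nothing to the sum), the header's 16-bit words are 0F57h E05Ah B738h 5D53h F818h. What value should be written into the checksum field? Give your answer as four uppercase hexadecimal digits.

One's-complement addition (fold any carry out of bit 15 back into bit 0):
  0x0F57 + 0xE05A = 0x0EFB1
  0xEFB1 + 0xB738 = 0x1A6E9 → wrap carry → 0xA6EA
  0xA6EA + 0x5D53 = 0x1043D → wrap carry → 0x043E
  0x043E + 0xF818 = 0x0FC56
One's-complement sum = 0xFC56.
Checksum = ~0xFC56 & 0xFFFF = 0x03A9.

03A9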